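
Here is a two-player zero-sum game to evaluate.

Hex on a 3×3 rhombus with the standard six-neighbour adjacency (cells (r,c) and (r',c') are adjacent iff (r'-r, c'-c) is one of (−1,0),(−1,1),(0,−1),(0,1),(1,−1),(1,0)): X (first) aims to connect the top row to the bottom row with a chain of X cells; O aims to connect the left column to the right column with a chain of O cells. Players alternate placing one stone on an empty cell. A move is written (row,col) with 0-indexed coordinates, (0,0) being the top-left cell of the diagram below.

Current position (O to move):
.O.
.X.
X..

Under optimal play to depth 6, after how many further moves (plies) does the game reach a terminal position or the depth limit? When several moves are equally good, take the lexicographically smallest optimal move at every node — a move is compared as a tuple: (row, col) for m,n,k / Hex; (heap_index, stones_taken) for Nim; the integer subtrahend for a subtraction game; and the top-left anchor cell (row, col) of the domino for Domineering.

p1 O@[.O./.X./X..]: (0,0)[OO./.X./X..]-1 (0,2)[.OO/.X./X..]+1* (1,0)[.O./OX./X..]-1 (1,2)[.O./.XO/X..]-1 (2,1)[.O./.X./XO.]-1 (2,2)[.O./.X./X.O]-1
p2 X@[.OO/.X./X..]: (0,0)[XOO/.X./X..]-1* (1,0)[.OO/XX./X..]-1 (1,2)[.OO/.XX/X..]-1 (2,1)[.OO/.X./XX.]-1 (2,2)[.OO/.X./X.X]-1
p3 O@[XOO/.X./X..]: (1,0)[XOO/OX./X..]+1* (1,2)[XOO/.XO/X..]-1 (2,1)[XOO/.X./XO.]-1 (2,2)[XOO/.X./X.O]-1
p4 X@[XOO/OX./X..] terminal -1; root [.O./.X./X..] d6

PV length from [.O./.X./X..]: 3 plies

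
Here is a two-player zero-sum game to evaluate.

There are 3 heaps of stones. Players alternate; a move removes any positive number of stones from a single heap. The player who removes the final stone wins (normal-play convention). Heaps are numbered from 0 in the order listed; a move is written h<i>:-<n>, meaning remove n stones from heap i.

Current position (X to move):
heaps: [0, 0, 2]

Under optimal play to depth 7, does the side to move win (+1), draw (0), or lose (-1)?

p1 X@[(0,0,2)]: h2:-1[(0,0,1)]-1 h2:-2[(0,0,0)]+1*
p2 O@[(0,0,0)] terminal -1; root [(0,0,2)] d7

value((0,0,2), X) = +1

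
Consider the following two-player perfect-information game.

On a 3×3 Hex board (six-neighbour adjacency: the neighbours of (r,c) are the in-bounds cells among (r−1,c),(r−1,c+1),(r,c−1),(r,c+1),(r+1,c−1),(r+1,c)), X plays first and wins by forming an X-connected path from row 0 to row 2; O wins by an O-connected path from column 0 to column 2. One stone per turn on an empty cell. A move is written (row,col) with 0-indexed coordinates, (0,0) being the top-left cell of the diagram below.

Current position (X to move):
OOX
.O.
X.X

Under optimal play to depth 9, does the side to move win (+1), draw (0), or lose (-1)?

value(OOX/.O./X.X, X) = +1

p1 X@[OOX/.O./X.X]: (1,0)[OOX/XO./X.X]-1 (1,2)[OOX/.OX/X.X]+1* (2,1)[OOX/.O./XXX]-1
p2 O@[OOX/.OX/X.X] terminal -1; root [OOX/.O./X.X] d9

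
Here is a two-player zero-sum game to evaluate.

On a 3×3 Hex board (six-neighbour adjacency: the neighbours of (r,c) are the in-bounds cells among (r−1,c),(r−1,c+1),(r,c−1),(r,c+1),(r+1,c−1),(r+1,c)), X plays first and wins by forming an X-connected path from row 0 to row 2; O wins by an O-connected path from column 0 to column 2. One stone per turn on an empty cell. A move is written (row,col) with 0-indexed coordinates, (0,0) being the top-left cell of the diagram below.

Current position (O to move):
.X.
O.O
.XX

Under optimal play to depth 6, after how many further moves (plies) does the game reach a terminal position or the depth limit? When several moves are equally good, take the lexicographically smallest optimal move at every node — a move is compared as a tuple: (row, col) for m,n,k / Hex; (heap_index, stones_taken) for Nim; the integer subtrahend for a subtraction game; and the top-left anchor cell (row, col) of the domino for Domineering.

PV length from [.X./O.O/.XX]: 1 ply

p1 O@[.X./O.O/.XX]: (0,0)[OX./O.O/.XX]-1 (0,2)[.XO/O.O/.XX]-1 (1,1)[.X./OOO/.XX]+1* (2,0)[.X./O.O/OXX]-1
p2 X@[.X./OOO/.XX] terminal -1; root [.X./O.O/.XX] d6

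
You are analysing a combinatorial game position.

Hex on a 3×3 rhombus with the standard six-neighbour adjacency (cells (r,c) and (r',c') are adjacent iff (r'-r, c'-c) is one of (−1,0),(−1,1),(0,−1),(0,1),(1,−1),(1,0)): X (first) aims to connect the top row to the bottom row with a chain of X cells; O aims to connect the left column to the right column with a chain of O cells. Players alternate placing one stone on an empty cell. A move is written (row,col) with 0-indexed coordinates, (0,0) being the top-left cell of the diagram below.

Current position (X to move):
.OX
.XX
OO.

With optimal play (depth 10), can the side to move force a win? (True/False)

ply 1, X at .OX/.XX/OO. | (0,0)=-1→XOX/.XX/OO.; (1,0)=-1→.OX/XXX/OO.; (2,2)=+1→.OX/.XX/OOX*
ply 2: .OX/.XX/OOX is terminal -1 (O); from .OX/.XX/OO. depth 10

X winning at [.OX/.XX/OO.]: True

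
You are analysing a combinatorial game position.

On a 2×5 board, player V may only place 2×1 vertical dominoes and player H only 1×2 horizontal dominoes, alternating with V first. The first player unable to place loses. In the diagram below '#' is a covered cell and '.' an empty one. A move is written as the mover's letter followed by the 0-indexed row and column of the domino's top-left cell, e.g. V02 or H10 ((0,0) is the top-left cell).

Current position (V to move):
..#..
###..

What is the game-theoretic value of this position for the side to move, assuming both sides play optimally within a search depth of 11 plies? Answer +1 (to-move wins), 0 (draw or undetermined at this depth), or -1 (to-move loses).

ply 1, V at ..#../###.. | V03=+1→..##./####.*; V04=+1→..#.#/###.#
ply 2, H at ..##./####. | H00=-1→####./####.*
ply 3, V at ####./####. | V04=+1→#####/#####*
ply 4: #####/##### is terminal -1 (H); from ..#../###.. depth 11

value(..#../###.., V) = +1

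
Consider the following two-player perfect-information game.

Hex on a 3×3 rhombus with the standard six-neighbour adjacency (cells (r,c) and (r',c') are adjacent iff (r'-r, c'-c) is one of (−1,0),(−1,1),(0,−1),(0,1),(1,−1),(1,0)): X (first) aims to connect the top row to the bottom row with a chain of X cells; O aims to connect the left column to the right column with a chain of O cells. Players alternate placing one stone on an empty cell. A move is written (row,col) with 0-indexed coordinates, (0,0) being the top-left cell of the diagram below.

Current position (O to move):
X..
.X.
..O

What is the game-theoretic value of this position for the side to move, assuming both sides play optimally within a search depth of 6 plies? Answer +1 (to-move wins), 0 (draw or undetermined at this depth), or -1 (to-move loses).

value(X../.X./..O, O) = -1

ply 1, O at X../.X./..O | (0,1)=-1→XO./.X./..O*; (0,2)=-1→X.O/.X./..O; (1,0)=-1→X../OX./..O; (1,2)=-1→X../.XO/..O; (2,0)=-1→X../.X./O.O; (2,1)=-1→X../.X./.OO
ply 2, X at XO./.X./..O | (0,2)=+1→XOX/.X./..O*; (1,0)=+1→XO./XX./..O; (1,2)=+1→XO./.XX/..O; (2,0)=+1→XO./.X./X.O; (2,1)=+1→XO./.X./.XO
ply 3, O at XOX/.X./..O | (1,0)=-1→XOX/OX./..O*; (1,2)=-1→XOX/.XO/..O; (2,0)=-1→XOX/.X./O.O; (2,1)=-1→XOX/.X./.OO
ply 4, X at XOX/OX./..O | (1,2)=+1→XOX/OXX/..O*; (2,0)=+1→XOX/OX./X.O; (2,1)=+1→XOX/OX./.XO
ply 5, O at XOX/OXX/..O | (2,0)=-1→XOX/OXX/O.O*; (2,1)=-1→XOX/OXX/.OO
ply 6, X at XOX/OXX/O.O | (2,1)=+1→XOX/OXX/OXO*
ply 7: XOX/OXX/OXO is terminal -1 (O); from X../.X./..O depth 6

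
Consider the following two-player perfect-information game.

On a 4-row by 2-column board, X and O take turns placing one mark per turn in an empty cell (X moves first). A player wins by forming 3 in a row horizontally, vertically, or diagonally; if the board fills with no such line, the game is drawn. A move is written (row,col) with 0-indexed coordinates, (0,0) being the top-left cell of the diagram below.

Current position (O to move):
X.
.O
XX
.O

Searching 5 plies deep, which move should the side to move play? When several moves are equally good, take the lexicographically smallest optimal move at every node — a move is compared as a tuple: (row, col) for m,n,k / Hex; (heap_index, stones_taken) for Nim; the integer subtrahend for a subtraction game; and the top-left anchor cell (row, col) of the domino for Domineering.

O's best at [X./.O/XX/.O]: (1,0)

p1 O@[X./.O/XX/.O]: (0,1)[XO/.O/XX/.O]-1 (1,0)[X./OO/XX/.O]+0* (3,0)[X./.O/XX/OO]-1
p2 X@[X./OO/XX/.O]: (0,1)[XX/OO/XX/.O]+0* (3,0)[X./OO/XX/XO]+0
p3 O@[XX/OO/XX/.O]: (3,0)[XX/OO/XX/OO]+0*
p4 X@[XX/OO/XX/OO] terminal +0; root [X./.O/XX/.O] d5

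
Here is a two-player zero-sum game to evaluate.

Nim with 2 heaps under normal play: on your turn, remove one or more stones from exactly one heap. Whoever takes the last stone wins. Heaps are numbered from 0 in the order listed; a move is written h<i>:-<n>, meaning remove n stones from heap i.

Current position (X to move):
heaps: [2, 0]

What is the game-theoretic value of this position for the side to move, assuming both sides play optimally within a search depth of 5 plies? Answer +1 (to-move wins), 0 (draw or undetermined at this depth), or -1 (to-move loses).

value((2,0), X) = +1

[(2,0)] X move#1: h0:-1:-1/(1,0), h0:-2:+1/(0,0)*
[(0,0)] end (terminal -1, O#2); searched (2,0) to 5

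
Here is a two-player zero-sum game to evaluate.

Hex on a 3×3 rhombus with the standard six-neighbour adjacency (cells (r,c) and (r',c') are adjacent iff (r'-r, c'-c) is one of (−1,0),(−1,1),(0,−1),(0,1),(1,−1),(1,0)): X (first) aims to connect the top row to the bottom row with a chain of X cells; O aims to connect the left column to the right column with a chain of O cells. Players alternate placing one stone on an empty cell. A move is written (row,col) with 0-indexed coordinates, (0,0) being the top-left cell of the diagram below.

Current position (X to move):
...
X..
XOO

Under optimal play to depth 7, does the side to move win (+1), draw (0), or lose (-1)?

value(.../X../XOO, X) = +1

ply 1, X at .../X../XOO | (0,0)=+1→X../X../XOO*; (0,1)=+1→.X./X../XOO; (0,2)=+1→..X/X../XOO; (1,1)=+1→.../XX./XOO; (1,2)=+1→.../X.X/XOO
ply 2: X../X../XOO is terminal -1 (O); from .../X../XOO depth 7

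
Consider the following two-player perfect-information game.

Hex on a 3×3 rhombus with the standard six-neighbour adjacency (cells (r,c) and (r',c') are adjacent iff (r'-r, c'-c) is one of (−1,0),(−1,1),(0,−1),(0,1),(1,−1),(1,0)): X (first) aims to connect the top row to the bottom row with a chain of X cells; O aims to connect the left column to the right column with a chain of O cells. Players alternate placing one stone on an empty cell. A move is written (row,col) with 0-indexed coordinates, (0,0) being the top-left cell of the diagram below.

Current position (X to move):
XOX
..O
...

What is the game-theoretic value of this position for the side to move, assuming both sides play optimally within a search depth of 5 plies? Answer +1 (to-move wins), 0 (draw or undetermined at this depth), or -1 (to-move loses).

value(XOX/..O/..., X) = +1

ply 1, X at XOX/..O/... | (1,0)=-1→XOX/X.O/...; (1,1)=+1→XOX/.XO/...*; (2,0)=+1→XOX/..O/X..; (2,1)=-1→XOX/..O/.X.; (2,2)=-1→XOX/..O/..X
ply 2, O at XOX/.XO/... | (1,0)=-1→XOX/OXO/...*; (2,0)=-1→XOX/.XO/O..; (2,1)=-1→XOX/.XO/.O.; (2,2)=-1→XOX/.XO/..O
ply 3, X at XOX/OXO/... | (2,0)=+1→XOX/OXO/X..*; (2,1)=+1→XOX/OXO/.X.; (2,2)=+1→XOX/OXO/..X
ply 4: XOX/OXO/X.. is terminal -1 (O); from XOX/..O/... depth 5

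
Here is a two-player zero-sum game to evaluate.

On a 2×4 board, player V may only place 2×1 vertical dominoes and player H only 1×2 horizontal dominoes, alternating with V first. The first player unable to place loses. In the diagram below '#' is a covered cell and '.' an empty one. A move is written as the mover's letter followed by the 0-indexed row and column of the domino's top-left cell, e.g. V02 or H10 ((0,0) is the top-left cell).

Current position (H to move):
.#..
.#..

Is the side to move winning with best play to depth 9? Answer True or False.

H winning at [.#../.#..]: True

ply 1, H at .#../.#.. | H02=+1→.###/.#..*; H12=+1→.#../.###
ply 2, V at .###/.#.. | V00=-1→####/##..*
ply 3, H at ####/##.. | H12=+1→####/####*
ply 4: ####/#### is terminal -1 (V); from .#../.#.. depth 9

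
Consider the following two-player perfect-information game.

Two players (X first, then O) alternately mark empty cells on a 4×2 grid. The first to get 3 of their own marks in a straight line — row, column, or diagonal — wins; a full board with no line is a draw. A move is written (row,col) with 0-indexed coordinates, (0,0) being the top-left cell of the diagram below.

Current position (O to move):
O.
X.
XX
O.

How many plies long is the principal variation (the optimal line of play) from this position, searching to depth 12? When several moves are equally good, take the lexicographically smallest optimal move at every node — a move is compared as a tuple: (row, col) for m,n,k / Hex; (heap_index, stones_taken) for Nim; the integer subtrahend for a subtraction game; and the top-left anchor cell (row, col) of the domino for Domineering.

ply 1, O at O./X./XX/O. | (0,1)=+0→OO/X./XX/O.*; (1,1)=+0→O./XO/XX/O.; (3,1)=+0→O./X./XX/OO
ply 2, X at OO/X./XX/O. | (1,1)=+0→OO/XX/XX/O.*; (3,1)=+0→OO/X./XX/OX
ply 3, O at OO/XX/XX/O. | (3,1)=+0→OO/XX/XX/OO*
ply 4: OO/XX/XX/OO is terminal +0 (X); from O./X./XX/O. depth 12

PV length from [O./X./XX/O.]: 3 plies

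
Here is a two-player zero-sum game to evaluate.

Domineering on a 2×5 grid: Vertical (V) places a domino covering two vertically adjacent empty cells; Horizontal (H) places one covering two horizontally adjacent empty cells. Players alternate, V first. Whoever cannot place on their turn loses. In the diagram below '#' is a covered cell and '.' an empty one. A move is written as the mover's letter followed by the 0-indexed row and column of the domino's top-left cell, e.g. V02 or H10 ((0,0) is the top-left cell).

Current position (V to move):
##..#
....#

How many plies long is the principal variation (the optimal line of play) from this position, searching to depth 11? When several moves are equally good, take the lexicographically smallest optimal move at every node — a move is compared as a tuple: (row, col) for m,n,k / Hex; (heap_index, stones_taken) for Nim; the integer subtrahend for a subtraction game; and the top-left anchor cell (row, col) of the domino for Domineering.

[##..#/....#] V move#1: V02:+1/###.#/..#.#*, V03:-1/##.##/...##
[###.#/..#.#] H move#2: H10:-1/###.#/###.#*
[###.#/###.#] V move#3: V03:+1/#####/#####*
[#####/#####] end (terminal -1, H#4); searched ##..#/....# to 11

PV length from [##..#/....#]: 3 plies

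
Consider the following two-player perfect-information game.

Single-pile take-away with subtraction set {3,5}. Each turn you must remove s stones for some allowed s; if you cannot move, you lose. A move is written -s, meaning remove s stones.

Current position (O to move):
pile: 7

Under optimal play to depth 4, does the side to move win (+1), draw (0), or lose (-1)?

value(7, O) = +1

ply 1, O at 7 | -3=-1→4; -5=+1→2*
ply 2: 2 is terminal -1 (X); from 7 depth 4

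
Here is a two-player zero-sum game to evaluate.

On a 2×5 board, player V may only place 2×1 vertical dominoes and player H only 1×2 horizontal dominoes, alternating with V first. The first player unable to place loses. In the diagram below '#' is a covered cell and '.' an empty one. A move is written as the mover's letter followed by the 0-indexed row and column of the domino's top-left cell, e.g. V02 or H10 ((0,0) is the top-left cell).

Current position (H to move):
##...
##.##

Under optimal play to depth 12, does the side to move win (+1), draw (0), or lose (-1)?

value(##.../##.##, H) = +1

p1 H@[##.../##.##]: H02[####./##.##]+1* H03[##.##/##.##]-1
p2 V@[####./##.##] terminal -1; root [##.../##.##] d12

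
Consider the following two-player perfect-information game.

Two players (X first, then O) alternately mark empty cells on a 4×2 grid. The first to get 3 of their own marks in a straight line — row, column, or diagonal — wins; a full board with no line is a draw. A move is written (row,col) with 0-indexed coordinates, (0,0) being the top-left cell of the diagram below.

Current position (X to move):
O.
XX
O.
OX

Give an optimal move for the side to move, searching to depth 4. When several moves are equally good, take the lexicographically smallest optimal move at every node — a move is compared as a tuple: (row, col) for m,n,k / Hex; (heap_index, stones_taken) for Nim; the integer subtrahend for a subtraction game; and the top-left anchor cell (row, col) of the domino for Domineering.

ply 1, X at O./XX/O./OX | (0,1)=+0→OX/XX/O./OX; (2,1)=+1→O./XX/OX/OX*
ply 2: O./XX/OX/OX is terminal -1 (O); from O./XX/O./OX depth 4

X's best at [O./XX/O./OX]: (2,1)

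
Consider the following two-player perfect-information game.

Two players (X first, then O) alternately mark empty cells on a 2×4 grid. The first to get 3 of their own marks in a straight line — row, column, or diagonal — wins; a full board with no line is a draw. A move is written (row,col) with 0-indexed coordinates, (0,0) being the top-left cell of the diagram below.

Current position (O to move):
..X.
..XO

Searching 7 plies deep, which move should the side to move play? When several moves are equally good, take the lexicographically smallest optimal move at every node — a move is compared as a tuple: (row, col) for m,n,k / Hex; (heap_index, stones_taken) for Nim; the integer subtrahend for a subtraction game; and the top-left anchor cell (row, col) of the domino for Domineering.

O's best at [..X./..XO]: (0,0)

p1 O@[..X./..XO]: (0,0)[O.X./..XO]+0* (0,1)[.OX./..XO]+0 (0,3)[..XO/..XO]+0 (1,0)[..X./O.XO]-1 (1,1)[..X./.OXO]-1
p2 X@[O.X./..XO]: (0,1)[OXX./..XO]+0* (0,3)[O.XX/..XO]+0 (1,0)[O.X./X.XO]+0 (1,1)[O.X./.XXO]+0
p3 O@[OXX./..XO]: (0,3)[OXXO/..XO]+0* (1,0)[OXX./O.XO]-1 (1,1)[OXX./.OXO]-1
p4 X@[OXXO/..XO]: (1,0)[OXXO/X.XO]+0* (1,1)[OXXO/.XXO]+0
p5 O@[OXXO/X.XO]: (1,1)[OXXO/XOXO]+0*
p6 X@[OXXO/XOXO] terminal +0; root [..X./..XO] d7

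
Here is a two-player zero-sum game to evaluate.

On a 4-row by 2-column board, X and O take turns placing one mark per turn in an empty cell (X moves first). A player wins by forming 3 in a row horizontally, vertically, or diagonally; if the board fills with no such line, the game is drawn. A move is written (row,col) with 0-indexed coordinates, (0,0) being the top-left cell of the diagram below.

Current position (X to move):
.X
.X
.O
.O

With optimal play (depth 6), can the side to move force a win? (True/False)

[.X/.X/.O/.O] X move#1: (0,0):+0/XX/.X/.O/.O*, (1,0):+0/.X/XX/.O/.O, (2,0):+0/.X/.X/XO/.O, (3,0):+0/.X/.X/.O/XO
[XX/.X/.O/.O] O move#2: (1,0):+0/XX/OX/.O/.O*, (2,0):+0/XX/.X/OO/.O, (3,0):+0/XX/.X/.O/OO
[XX/OX/.O/.O] X move#3: (2,0):+0/XX/OX/XO/.O*, (3,0):+0/XX/OX/.O/XO
[XX/OX/XO/.O] O move#4: (3,0):+0/XX/OX/XO/OO*
[XX/OX/XO/OO] end (terminal +0, X#5); searched .X/.X/.O/.O to 6

X winning at [.X/.X/.O/.O]: False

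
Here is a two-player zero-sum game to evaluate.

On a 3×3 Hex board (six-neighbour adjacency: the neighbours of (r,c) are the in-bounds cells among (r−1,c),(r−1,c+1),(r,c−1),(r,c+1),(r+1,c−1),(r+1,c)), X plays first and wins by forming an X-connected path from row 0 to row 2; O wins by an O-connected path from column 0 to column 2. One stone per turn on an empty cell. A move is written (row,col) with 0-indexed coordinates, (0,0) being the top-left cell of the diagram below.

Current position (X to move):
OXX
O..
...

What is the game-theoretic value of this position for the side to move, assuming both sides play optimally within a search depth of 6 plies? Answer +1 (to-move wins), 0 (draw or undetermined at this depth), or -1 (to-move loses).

p1 X@[OXX/O../...]: (1,1)[OXX/OX./...]+1* (1,2)[OXX/O.X/...]+1 (2,0)[OXX/O../X..]+1 (2,1)[OXX/O../.X.]+1 (2,2)[OXX/O../..X]+1
p2 O@[OXX/OX./...]: (1,2)[OXX/OXO/...]-1* (2,0)[OXX/OX./O..]-1 (2,1)[OXX/OX./.O.]-1 (2,2)[OXX/OX./..O]-1
p3 X@[OXX/OXO/...]: (2,0)[OXX/OXO/X..]+1* (2,1)[OXX/OXO/.X.]+1 (2,2)[OXX/OXO/..X]+1
p4 O@[OXX/OXO/X..] terminal -1; root [OXX/O../...] d6

value(OXX/O../..., X) = +1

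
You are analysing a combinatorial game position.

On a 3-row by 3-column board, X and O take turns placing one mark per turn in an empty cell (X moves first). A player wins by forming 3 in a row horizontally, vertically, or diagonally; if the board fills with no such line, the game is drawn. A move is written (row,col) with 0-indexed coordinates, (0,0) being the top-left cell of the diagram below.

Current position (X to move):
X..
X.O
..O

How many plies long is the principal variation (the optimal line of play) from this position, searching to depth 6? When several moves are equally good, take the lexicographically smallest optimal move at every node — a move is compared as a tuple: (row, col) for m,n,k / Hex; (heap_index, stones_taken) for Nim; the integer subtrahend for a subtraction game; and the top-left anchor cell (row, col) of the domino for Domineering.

[X../X.O/..O] X move#1: (0,1):-1/XX./X.O/..O, (0,2):+1/X.X/X.O/..O*, (1,1):-1/X../XXO/..O, (2,0):+1/X../X.O/X.O, (2,1):-1/X../X.O/.XO
[X.X/X.O/..O] O move#2: (0,1):-1/XOX/X.O/..O*, (1,1):-1/X.X/XOO/..O, (2,0):-1/X.X/X.O/O.O, (2,1):-1/X.X/X.O/.OO
[XOX/X.O/..O] X move#3: (1,1):+0/XOX/XXO/..O, (2,0):+1/XOX/X.O/X.O*, (2,1):+0/XOX/X.O/.XO
[XOX/X.O/X.O] end (terminal -1, O#4); searched X../X.O/..O to 6

PV length from [X../X.O/..O]: 3 plies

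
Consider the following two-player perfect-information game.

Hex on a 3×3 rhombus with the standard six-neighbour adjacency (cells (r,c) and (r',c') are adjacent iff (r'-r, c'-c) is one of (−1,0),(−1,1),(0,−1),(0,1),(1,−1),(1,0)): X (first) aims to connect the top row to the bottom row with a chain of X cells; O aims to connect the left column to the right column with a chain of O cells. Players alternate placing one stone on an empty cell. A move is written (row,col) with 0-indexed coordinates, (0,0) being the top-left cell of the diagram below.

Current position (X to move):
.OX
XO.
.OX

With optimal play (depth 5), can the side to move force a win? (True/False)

p1 X@[.OX/XO./.OX]: (0,0)[XOX/XO./.OX]+1* (1,2)[.OX/XOX/.OX]+1 (2,0)[.OX/XO./XOX]+1
p2 O@[XOX/XO./.OX]: (1,2)[XOX/XOO/.OX]-1* (2,0)[XOX/XO./OOX]-1
p3 X@[XOX/XOO/.OX]: (2,0)[XOX/XOO/XOX]+1*
p4 O@[XOX/XOO/XOX] terminal -1; root [.OX/XO./.OX] d5

X winning at [.OX/XO./.OX]: True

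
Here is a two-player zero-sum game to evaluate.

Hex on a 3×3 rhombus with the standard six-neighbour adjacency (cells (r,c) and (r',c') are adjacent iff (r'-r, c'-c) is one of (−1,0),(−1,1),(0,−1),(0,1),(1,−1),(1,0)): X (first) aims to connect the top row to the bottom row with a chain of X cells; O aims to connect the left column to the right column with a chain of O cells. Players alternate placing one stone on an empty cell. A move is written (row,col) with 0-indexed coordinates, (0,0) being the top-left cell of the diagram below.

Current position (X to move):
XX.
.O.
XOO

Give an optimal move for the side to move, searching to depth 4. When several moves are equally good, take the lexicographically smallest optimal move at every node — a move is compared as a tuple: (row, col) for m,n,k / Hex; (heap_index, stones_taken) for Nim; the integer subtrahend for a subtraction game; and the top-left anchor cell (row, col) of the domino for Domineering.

p1 X@[XX./.O./XOO]: (0,2)[XXX/.O./XOO]-1 (1,0)[XX./XO./XOO]+1* (1,2)[XX./.OX/XOO]-1
p2 O@[XX./XO./XOO] terminal -1; root [XX./.O./XOO] d4

X's best at [XX./.O./XOO]: (1,0)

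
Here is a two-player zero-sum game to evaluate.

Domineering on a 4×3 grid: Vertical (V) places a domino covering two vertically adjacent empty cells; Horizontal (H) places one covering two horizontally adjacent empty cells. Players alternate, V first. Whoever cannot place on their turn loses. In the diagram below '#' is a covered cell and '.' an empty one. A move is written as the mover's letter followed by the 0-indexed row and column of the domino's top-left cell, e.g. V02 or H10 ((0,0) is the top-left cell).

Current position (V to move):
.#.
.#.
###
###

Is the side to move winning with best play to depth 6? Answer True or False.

V winning at [.#./.#./###/###]: True

[.#./.#./###/###] V move#1: V00:+1/##./##./###/###*, V02:+1/.##/.##/###/###
[##./##./###/###] end (terminal -1, H#2); searched .#./.#./###/### to 6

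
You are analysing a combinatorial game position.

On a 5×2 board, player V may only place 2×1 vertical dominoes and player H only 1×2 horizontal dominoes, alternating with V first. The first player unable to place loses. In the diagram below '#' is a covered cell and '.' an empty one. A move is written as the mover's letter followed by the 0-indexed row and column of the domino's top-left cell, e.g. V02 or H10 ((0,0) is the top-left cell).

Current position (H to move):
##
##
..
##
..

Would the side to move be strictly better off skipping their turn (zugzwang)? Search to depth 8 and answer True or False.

zugzwang(##/##/../##/.., H) = False

p1 H@[##/##/../##/..]: H20[##/##/##/##/..]+1* H40[##/##/../##/##]+1
p2 V@[##/##/##/##/..] terminal -1; root [##/##/../##/..] d8
if H skipped the turn, V would face:
~ p1 V@[##/##/../##/..] terminal -1; root [##/##/../##/..] d8
compare (H): move=+1 vs pass=+1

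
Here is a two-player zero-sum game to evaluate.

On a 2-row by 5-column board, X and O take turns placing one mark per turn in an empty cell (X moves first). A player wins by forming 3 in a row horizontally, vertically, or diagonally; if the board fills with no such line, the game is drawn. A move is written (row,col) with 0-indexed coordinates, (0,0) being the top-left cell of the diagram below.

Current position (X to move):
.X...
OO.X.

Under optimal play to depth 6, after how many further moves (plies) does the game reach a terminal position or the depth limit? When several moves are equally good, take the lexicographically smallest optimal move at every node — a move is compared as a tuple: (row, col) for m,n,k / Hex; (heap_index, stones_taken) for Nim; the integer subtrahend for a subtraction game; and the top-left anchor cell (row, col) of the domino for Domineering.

[.X.../OO.X.] X move#1: (0,0):-1/XX.../OO.X., (0,2):-1/.XX../OO.X., (0,3):-1/.X.X./OO.X., (0,4):-1/.X..X/OO.X., (1,2):+1/.X.../OOXX.*, (1,4):-1/.X.../OO.XX
[.X.../OOXX.] O move#2: (0,0):-1/OX.../OOXX.*, (0,2):-1/.XO../OOXX., (0,3):-1/.X.O./OOXX., (0,4):-1/.X..O/OOXX., (1,4):-1/.X.../OOXXO
[OX.../OOXX.] X move#3: (0,2):+1/OXX../OOXX.*, (0,3):+1/OX.X./OOXX., (0,4):+0/OX..X/OOXX., (1,4):+1/OX.../OOXXX
[OXX../OOXX.] O move#4: (0,3):-1/OXXO./OOXX.*, (0,4):-1/OXX.O/OOXX., (1,4):-1/OXX../OOXXO
[OXXO./OOXX.] X move#5: (0,4):+0/OXXOX/OOXX., (1,4):+1/OXXO./OOXXX*
[OXXO./OOXXX] end (terminal -1, O#6); searched .X.../OO.X. to 6

PV length from [.X.../OO.X.]: 5 plies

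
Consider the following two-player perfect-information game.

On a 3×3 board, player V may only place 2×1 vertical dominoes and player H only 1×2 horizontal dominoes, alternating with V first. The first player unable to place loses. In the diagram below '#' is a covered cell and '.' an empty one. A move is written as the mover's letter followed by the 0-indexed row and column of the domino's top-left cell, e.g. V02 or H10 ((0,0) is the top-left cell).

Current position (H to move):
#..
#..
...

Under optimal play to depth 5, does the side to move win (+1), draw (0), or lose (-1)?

value(#../#../..., H) = +1

ply 1, H at #../#../... | H01=-1→###/#../...; H11=+1→#../###/...*; H20=-1→#../#../##.; H21=-1→#../#../.##
ply 2: #../###/... is terminal -1 (V); from #../#../... depth 5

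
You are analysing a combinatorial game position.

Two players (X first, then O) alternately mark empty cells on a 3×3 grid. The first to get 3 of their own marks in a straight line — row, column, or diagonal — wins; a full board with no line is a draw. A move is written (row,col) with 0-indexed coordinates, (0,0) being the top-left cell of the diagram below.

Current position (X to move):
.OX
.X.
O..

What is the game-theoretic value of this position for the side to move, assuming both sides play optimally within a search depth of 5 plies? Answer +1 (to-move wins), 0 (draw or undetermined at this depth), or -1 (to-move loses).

p1 X@[.OX/.X./O..]: (0,0)[XOX/.X./O..]+0 (1,0)[.OX/XX./O..]+0 (1,2)[.OX/.XX/O..]+1* (2,1)[.OX/.X./OX.]+0 (2,2)[.OX/.X./O.X]+1
p2 O@[.OX/.XX/O..]: (0,0)[OOX/.XX/O..]-1* (1,0)[.OX/OXX/O..]-1 (2,1)[.OX/.XX/OO.]-1 (2,2)[.OX/.XX/O.O]-1
p3 X@[OOX/.XX/O..]: (1,0)[OOX/XXX/O..]+1* (2,1)[OOX/.XX/OX.]-1 (2,2)[OOX/.XX/O.X]+1
p4 O@[OOX/XXX/O..] terminal -1; root [.OX/.X./O..] d5

value(.OX/.X./O.., X) = +1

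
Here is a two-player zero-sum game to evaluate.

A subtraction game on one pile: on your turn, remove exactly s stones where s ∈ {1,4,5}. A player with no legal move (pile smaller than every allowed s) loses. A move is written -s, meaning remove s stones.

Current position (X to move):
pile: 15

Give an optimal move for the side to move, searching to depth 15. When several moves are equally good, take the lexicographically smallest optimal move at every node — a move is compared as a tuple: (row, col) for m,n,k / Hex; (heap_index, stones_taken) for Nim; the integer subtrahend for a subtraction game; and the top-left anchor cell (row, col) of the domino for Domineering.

X's best at [15]: -5

p1 X@[15]: -1[14]-1 -4[11]-1 -5[10]+1*
p2 O@[10]: -1[9]-1* -4[6]-1 -5[5]-1
p3 X@[9]: -1[8]+1* -4[5]-1 -5[4]-1
p4 O@[8]: -1[7]-1* -4[4]-1 -5[3]-1
p5 X@[7]: -1[6]-1 -4[3]-1 -5[2]+1*
p6 O@[2]: -1[1]-1*
p7 X@[1]: -1[0]+1*
p8 O@[0] terminal -1; root [15] d15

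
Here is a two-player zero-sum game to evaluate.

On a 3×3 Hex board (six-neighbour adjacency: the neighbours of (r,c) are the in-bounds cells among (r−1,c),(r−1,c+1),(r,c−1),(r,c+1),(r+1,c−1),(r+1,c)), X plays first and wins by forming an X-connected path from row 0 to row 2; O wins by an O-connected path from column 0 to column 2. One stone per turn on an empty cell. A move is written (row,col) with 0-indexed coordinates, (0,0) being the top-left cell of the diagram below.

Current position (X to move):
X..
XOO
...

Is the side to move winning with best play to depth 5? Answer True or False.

p1 X@[X../XOO/...]: (0,1)[XX./XOO/...]-1 (0,2)[X.X/XOO/...]-1 (2,0)[X../XOO/X..]+1* (2,1)[X../XOO/.X.]-1 (2,2)[X../XOO/..X]-1
p2 O@[X../XOO/X..] terminal -1; root [X../XOO/...] d5

X winning at [X../XOO/...]: True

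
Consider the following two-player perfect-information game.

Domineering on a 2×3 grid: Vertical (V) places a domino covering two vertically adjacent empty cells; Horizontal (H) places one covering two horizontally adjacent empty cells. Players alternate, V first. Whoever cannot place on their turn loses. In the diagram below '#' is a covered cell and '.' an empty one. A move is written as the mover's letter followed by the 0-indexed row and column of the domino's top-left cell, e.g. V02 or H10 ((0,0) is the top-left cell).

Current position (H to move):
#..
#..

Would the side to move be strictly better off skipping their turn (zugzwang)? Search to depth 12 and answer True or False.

ply 1, H at #../#.. | H01=+1→###/#..*; H11=+1→#../###
ply 2: ###/#.. is terminal -1 (V); from #../#.. depth 12
suppose H passes — search the same position with V to move:
pass> ply 1, V at #../#.. | V01=+1→##./##.*; V02=+1→#.#/#.#
pass> ply 2: ##./##. is terminal -1 (H); from #../#.. depth 12
for H: play +1, pass -1

zugzwang(#../#.., H) = False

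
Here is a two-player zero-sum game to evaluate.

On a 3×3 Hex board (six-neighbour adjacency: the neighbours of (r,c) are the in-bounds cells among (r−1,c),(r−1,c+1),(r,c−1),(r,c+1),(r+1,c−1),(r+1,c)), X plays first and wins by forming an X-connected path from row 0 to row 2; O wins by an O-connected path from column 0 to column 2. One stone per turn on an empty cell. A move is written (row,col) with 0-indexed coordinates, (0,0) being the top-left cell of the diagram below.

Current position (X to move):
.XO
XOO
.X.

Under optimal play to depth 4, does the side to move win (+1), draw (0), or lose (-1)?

value(.XO/XOO/.X., X) = +1

[.XO/XOO/.X.] X move#1: (0,0):-1/XXO/XOO/.X., (2,0):+1/.XO/XOO/XX.*, (2,2):-1/.XO/XOO/.XX
[.XO/XOO/XX.] end (terminal -1, O#2); searched .XO/XOO/.X. to 4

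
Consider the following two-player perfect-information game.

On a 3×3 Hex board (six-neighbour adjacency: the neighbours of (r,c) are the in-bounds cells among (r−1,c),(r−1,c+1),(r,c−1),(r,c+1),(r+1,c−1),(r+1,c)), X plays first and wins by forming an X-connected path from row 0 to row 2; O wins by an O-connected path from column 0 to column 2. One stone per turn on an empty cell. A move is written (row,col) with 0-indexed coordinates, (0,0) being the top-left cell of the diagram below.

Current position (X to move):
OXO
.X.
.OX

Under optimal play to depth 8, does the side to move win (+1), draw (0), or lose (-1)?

value(OXO/.X./.OX, X) = +1

ply 1, X at OXO/.X./.OX | (1,0)=+1→OXO/XX./.OX*; (1,2)=+1→OXO/.XX/.OX; (2,0)=+1→OXO/.X./XOX
ply 2, O at OXO/XX./.OX | (1,2)=-1→OXO/XXO/.OX*; (2,0)=-1→OXO/XX./OOX
ply 3, X at OXO/XXO/.OX | (2,0)=+1→OXO/XXO/XOX*
ply 4: OXO/XXO/XOX is terminal -1 (O); from OXO/.X./.OX depth 8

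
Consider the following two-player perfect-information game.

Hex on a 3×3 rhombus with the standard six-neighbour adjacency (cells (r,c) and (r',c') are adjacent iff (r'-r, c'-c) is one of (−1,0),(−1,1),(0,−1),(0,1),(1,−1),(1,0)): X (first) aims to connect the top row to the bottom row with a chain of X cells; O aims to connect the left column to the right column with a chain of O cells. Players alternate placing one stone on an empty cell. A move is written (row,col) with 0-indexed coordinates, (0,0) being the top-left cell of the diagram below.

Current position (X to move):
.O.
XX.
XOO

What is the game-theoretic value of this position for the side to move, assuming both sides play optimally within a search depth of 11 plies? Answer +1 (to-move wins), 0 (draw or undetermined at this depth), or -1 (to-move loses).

value(.O./XX./XOO, X) = +1

ply 1, X at .O./XX./XOO | (0,0)=+1→XO./XX./XOO*; (0,2)=+1→.OX/XX./XOO; (1,2)=+1→.O./XXX/XOO
ply 2: XO./XX./XOO is terminal -1 (O); from .O./XX./XOO depth 11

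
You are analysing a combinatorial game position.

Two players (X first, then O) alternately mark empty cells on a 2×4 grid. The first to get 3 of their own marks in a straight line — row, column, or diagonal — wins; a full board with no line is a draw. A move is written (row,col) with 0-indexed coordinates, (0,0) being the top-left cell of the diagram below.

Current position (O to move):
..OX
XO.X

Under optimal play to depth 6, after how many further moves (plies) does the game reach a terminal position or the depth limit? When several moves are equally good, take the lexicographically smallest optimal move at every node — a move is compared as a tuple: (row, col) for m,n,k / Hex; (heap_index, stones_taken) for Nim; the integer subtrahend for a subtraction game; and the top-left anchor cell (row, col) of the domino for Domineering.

PV length from [..OX/XO.X]: 3 plies

ply 1, O at ..OX/XO.X | (0,0)=+0→O.OX/XO.X*; (0,1)=+0→.OOX/XO.X; (1,2)=+0→..OX/XOOX
ply 2, X at O.OX/XO.X | (0,1)=+0→OXOX/XO.X*; (1,2)=-1→O.OX/XOXX
ply 3, O at OXOX/XO.X | (1,2)=+0→OXOX/XOOX*
ply 4: OXOX/XOOX is terminal +0 (X); from ..OX/XO.X depth 6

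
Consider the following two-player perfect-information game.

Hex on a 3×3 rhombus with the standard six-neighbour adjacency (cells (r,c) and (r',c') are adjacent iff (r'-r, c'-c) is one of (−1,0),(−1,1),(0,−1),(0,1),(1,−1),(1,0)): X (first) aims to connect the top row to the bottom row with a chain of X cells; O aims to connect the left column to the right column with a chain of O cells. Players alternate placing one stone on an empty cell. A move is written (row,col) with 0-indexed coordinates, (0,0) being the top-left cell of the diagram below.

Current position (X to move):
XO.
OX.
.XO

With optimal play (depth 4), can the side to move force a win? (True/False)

[XO./OX./.XO] X move#1: (0,2):+1/XOX/OX./.XO*, (1,2):-1/XO./OXX/.XO, (2,0):-1/XO./OX./XXO
[XOX/OX./.XO] end (terminal -1, O#2); searched XO./OX./.XO to 4

X winning at [XO./OX./.XO]: True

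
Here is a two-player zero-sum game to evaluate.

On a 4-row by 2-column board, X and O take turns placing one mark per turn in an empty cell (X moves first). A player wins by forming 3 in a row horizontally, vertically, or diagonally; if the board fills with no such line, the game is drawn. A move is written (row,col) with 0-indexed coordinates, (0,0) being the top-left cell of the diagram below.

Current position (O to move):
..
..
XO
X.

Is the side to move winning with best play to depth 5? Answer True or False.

O winning at [../../XO/X.]: False

ply 1, O at ../../XO/X. | (0,0)=-1→O./../XO/X.; (0,1)=-1→.O/../XO/X.; (1,0)=+0→../O./XO/X.*; (1,1)=-1→../.O/XO/X.; (3,1)=-1→../../XO/XO
ply 2, X at ../O./XO/X. | (0,0)=-1→X./O./XO/X.; (0,1)=+0→.X/O./XO/X.*; (1,1)=+0→../OX/XO/X.; (3,1)=+0→../O./XO/XX
ply 3, O at .X/O./XO/X. | (0,0)=+0→OX/O./XO/X.*; (1,1)=+0→.X/OO/XO/X.; (3,1)=+0→.X/O./XO/XO
ply 4, X at OX/O./XO/X. | (1,1)=+0→OX/OX/XO/X.*; (3,1)=+0→OX/O./XO/XX
ply 5, O at OX/OX/XO/X. | (3,1)=+0→OX/OX/XO/XO*
ply 6: OX/OX/XO/XO is terminal +0 (X); from ../../XO/X. depth 5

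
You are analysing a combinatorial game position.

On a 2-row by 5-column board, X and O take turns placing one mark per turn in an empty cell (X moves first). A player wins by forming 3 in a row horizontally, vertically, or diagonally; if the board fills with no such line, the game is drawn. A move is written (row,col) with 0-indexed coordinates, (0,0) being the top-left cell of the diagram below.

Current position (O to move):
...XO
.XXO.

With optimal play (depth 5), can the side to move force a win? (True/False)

p1 O@[...XO/.XXO.]: (0,0)[O..XO/.XXO.]-1 (0,1)[.O.XO/.XXO.]-1 (0,2)[..OXO/.XXO.]-1 (1,0)[...XO/OXXO.]+0* (1,4)[...XO/.XXOO]-1
p2 X@[...XO/OXXO.]: (0,0)[X..XO/OXXO.]+0* (0,1)[.X.XO/OXXO.]+0 (0,2)[..XXO/OXXO.]+0 (1,4)[...XO/OXXOX]+0
p3 O@[X..XO/OXXO.]: (0,1)[XO.XO/OXXO.]+0* (0,2)[X.OXO/OXXO.]+0 (1,4)[X..XO/OXXOO]+0
p4 X@[XO.XO/OXXO.]: (0,2)[XOXXO/OXXO.]+0* (1,4)[XO.XO/OXXOX]+0
p5 O@[XOXXO/OXXO.]: (1,4)[XOXXO/OXXOO]+0*
p6 X@[XOXXO/OXXOO] terminal +0; root [...XO/.XXO.] d5

O winning at [...XO/.XXO.]: False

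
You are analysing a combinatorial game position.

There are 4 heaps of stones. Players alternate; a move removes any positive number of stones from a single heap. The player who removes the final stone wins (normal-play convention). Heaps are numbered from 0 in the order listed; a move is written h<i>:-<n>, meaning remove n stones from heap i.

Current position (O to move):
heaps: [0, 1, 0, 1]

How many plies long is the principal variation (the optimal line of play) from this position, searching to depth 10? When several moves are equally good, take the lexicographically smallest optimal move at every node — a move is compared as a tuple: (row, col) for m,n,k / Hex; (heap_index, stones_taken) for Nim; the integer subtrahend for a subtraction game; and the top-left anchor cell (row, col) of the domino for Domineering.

PV length from [(0,1,0,1)]: 2 plies

[(0,1,0,1)] O move#1: h1:-1:-1/(0,0,0,1)*, h3:-1:-1/(0,1,0,0)
[(0,0,0,1)] X move#2: h3:-1:+1/(0,0,0,0)*
[(0,0,0,0)] end (terminal -1, O#3); searched (0,1,0,1) to 10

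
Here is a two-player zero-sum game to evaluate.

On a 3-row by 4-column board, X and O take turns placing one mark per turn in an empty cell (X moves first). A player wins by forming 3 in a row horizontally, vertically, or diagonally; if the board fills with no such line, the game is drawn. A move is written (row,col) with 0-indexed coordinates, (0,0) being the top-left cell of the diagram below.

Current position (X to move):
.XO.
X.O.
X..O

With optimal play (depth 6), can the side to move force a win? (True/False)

X winning at [.XO./X.O./X..O]: True

[.XO./X.O./X..O] X move#1: (0,0):+1/XXO./X.O./X..O*, (0,3):-1/.XOX/X.O./X..O, (1,1):-1/.XO./XXO./X..O, (1,3):-1/.XO./X.OX/X..O, (2,1):-1/.XO./X.O./XX.O, (2,2):+1/.XO./X.O./X.XO
[XXO./X.O./X..O] end (terminal -1, O#2); searched .XO./X.O./X..O to 6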